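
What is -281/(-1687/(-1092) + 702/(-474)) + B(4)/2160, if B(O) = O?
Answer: -1870042973/424980 ≈ -4400.3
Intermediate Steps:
-281/(-1687/(-1092) + 702/(-474)) + B(4)/2160 = -281/(-1687/(-1092) + 702/(-474)) + 4/2160 = -281/(-1687*(-1/1092) + 702*(-1/474)) + 4*(1/2160) = -281/(241/156 - 117/79) + 1/540 = -281/787/12324 + 1/540 = -281*12324/787 + 1/540 = -3463044/787 + 1/540 = -1870042973/424980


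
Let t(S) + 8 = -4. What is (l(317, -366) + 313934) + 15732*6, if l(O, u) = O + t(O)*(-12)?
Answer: 408787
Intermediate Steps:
t(S) = -12 (t(S) = -8 - 4 = -12)
l(O, u) = 144 + O (l(O, u) = O - 12*(-12) = O + 144 = 144 + O)
(l(317, -366) + 313934) + 15732*6 = ((144 + 317) + 313934) + 15732*6 = (461 + 313934) + 94392 = 314395 + 94392 = 408787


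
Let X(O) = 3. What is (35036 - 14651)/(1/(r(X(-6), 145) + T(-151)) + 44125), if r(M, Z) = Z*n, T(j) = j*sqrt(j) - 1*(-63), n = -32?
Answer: 21940206313122855/47491371079204751 - 3078135*I*sqrt(151)/47491371079204751 ≈ 0.46198 - 7.9646e-10*I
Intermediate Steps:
T(j) = 63 + j**(3/2) (T(j) = j**(3/2) + 63 = 63 + j**(3/2))
r(M, Z) = -32*Z (r(M, Z) = Z*(-32) = -32*Z)
(35036 - 14651)/(1/(r(X(-6), 145) + T(-151)) + 44125) = (35036 - 14651)/(1/(-32*145 + (63 + (-151)**(3/2))) + 44125) = 20385/(1/(-4640 + (63 - 151*I*sqrt(151))) + 44125) = 20385/(1/(-4577 - 151*I*sqrt(151)) + 44125) = 20385/(44125 + 1/(-4577 - 151*I*sqrt(151)))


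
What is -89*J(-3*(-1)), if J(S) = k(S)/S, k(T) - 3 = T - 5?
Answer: -89/3 ≈ -29.667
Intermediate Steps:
k(T) = -2 + T (k(T) = 3 + (T - 5) = 3 + (-5 + T) = -2 + T)
J(S) = (-2 + S)/S
-89*J(-3*(-1)) = -89*(-2 - 3*(-1))/((-3*(-1))) = -89*(-2 + 3)/3 = -89/3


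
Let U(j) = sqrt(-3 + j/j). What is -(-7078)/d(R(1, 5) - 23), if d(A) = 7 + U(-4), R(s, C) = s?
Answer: 49546/51 - 7078*I*sqrt(2)/51 ≈ 971.49 - 196.27*I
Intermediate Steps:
U(j) = I*sqrt(2) (U(j) = sqrt(-3 + 1) = sqrt(-2) = I*sqrt(2))
d(A) = 7 + I*sqrt(2)
-(-7078)/d(R(1, 5) - 23) = -(-7078)/(7 + I*sqrt(2)) = 7078/(7 + I*sqrt(2))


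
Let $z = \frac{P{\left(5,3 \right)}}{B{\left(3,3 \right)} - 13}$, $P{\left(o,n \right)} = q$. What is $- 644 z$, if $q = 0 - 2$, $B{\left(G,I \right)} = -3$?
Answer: $- \frac{161}{2} \approx -80.5$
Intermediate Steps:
$q = -2$
$P{\left(o,n \right)} = -2$
$z = \frac{1}{8}$ ($z = \frac{1}{-3 - 13} \left(-2\right) = \frac{1}{-16} \left(-2\right) = \left(- \frac{1}{16}\right) \left(-2\right) = \frac{1}{8} \approx 0.125$)
$- 644 z = \left(-644\right) \frac{1}{8} = - \frac{161}{2}$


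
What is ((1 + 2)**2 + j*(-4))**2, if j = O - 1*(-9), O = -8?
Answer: 25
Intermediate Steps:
j = 1 (j = -8 - 1*(-9) = -8 + 9 = 1)
((1 + 2)**2 + j*(-4))**2 = ((1 + 2)**2 + 1*(-4))**2 = (3**2 - 4)**2 = (9 - 4)**2 = 5**2 = 25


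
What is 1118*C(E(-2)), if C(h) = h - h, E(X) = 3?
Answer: 0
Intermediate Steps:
C(h) = 0
1118*C(E(-2)) = 1118*0 = 0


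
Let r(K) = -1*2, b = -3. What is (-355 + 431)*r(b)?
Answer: -152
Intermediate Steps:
r(K) = -2
(-355 + 431)*r(b) = (-355 + 431)*(-2) = 76*(-2) = -152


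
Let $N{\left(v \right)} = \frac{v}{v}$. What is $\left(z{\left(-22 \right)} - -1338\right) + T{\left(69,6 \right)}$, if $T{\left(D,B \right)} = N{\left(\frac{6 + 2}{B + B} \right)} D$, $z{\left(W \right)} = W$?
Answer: $1385$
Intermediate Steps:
$N{\left(v \right)} = 1$
$T{\left(D,B \right)} = D$ ($T{\left(D,B \right)} = 1 D = D$)
$\left(z{\left(-22 \right)} - -1338\right) + T{\left(69,6 \right)} = \left(-22 - -1338\right) + 69 = \left(-22 + 1338\right) + 69 = 1316 + 69 = 1385$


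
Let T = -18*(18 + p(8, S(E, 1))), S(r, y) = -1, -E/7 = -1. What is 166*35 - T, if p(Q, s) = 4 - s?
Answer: 6224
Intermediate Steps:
E = 7 (E = -7*(-1) = 7)
T = -414 (T = -18*(18 + (4 - 1*(-1))) = -18*(18 + (4 + 1)) = -18*(18 + 5) = -18*23 = -414)
166*35 - T = 166*35 - 1*(-414) = 5810 + 414 = 6224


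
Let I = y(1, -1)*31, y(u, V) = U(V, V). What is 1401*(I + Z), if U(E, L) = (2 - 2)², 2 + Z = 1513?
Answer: 2116911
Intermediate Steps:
Z = 1511 (Z = -2 + 1513 = 1511)
U(E, L) = 0 (U(E, L) = 0² = 0)
y(u, V) = 0
I = 0 (I = 0*31 = 0)
1401*(I + Z) = 1401*(0 + 1511) = 1401*1511 = 2116911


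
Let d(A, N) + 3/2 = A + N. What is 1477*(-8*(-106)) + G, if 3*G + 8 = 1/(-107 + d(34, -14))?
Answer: 665073958/531 ≈ 1.2525e+6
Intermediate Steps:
d(A, N) = -3/2 + A + N (d(A, N) = -3/2 + (A + N) = -3/2 + A + N)
G = -1418/531 (G = -8/3 + 1/(3*(-107 + (-3/2 + 34 - 14))) = -8/3 + 1/(3*(-107 + 37/2)) = -8/3 + 1/(3*(-177/2)) = -8/3 + (⅓)*(-2/177) = -8/3 - 2/531 = -1418/531 ≈ -2.6704)
1477*(-8*(-106)) + G = 1477*(-8*(-106)) - 1418/531 = 1477*848 - 1418/531 = 1252496 - 1418/531 = 665073958/531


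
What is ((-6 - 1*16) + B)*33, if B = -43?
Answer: -2145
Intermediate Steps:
((-6 - 1*16) + B)*33 = ((-6 - 1*16) - 43)*33 = ((-6 - 16) - 43)*33 = (-22 - 43)*33 = -65*33 = -2145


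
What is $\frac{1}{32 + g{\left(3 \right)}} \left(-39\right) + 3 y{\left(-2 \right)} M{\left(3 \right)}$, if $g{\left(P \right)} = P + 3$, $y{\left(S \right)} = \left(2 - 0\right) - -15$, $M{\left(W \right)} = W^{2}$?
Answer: $\frac{17403}{38} \approx 457.97$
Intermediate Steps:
$y{\left(S \right)} = 17$ ($y{\left(S \right)} = \left(2 + 0\right) + 15 = 2 + 15 = 17$)
$g{\left(P \right)} = 3 + P$
$\frac{1}{32 + g{\left(3 \right)}} \left(-39\right) + 3 y{\left(-2 \right)} M{\left(3 \right)} = \frac{1}{32 + \left(3 + 3\right)} \left(-39\right) + 3 \cdot 17 \cdot 3^{2} = \frac{1}{32 + 6} \left(-39\right) + 51 \cdot 9 = \frac{1}{38} \left(-39\right) + 459 = - \frac{39}{38} + 459 = \frac{17403}{38}$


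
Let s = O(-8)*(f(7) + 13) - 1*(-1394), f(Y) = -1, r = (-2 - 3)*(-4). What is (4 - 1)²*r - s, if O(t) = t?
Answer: -1118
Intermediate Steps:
r = 20 (r = -5*(-4) = 20)
s = 1298 (s = -8*(-1 + 13) - 1*(-1394) = -8*12 + 1394 = -96 + 1394 = 1298)
(4 - 1)²*r - s = (4 - 1)²*20 - 1*1298 = 3²*20 - 1298 = 9*20 - 1298 = 180 - 1298 = -1118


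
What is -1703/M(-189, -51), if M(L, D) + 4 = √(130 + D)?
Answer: -6812/63 - 1703*√79/63 ≈ -348.39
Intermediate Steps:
M(L, D) = -4 + √(130 + D)
-1703/M(-189, -51) = -1703/(-4 + √(130 - 51)) = -1703/(-4 + √79)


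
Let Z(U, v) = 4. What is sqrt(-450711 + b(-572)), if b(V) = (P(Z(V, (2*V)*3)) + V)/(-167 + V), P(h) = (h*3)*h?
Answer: I*sqrt(246142354795)/739 ≈ 671.35*I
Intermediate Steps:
P(h) = 3*h**2 (P(h) = (3*h)*h = 3*h**2)
b(V) = (48 + V)/(-167 + V) (b(V) = (3*4**2 + V)/(-167 + V) = (3*16 + V)/(-167 + V) = (48 + V)/(-167 + V))
sqrt(-450711 + b(-572)) = sqrt(-450711 + (48 - 572)/(-167 - 572)) = sqrt(-450711 - 524/(-739)) = sqrt(-450711 - 1/739*(-524)) = sqrt(-450711 + 524/739) = sqrt(-333074905/739) = I*sqrt(246142354795)/739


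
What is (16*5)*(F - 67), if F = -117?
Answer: -14720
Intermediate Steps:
(16*5)*(F - 67) = (16*5)*(-117 - 67) = 80*(-184) = -14720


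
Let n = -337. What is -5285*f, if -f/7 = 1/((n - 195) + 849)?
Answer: 36995/317 ≈ 116.70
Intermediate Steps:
f = -7/317 (f = -7/((-337 - 195) + 849) = -7/(-532 + 849) = -7/317 ≈ -0.022082)
-5285*f = -5285*(-7/317) = 36995/317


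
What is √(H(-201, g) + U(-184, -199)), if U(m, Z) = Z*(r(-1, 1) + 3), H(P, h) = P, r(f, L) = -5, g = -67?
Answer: √197 ≈ 14.036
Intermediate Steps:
U(m, Z) = -2*Z (U(m, Z) = Z*(-5 + 3) = Z*(-2) = -2*Z)
√(H(-201, g) + U(-184, -199)) = √(-201 - 2*(-199)) = √(-201 + 398) = √197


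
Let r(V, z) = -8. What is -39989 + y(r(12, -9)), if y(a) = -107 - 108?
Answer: -40204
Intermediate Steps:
y(a) = -215
-39989 + y(r(12, -9)) = -39989 - 215 = -40204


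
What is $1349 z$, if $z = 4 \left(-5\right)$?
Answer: $-26980$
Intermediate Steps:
$z = -20$
$1349 z = 1349 \left(-20\right) = -26980$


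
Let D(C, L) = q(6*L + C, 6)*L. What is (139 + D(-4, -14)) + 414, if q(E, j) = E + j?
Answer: 1701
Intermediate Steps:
D(C, L) = L*(6 + C + 6*L) (D(C, L) = ((6*L + C) + 6)*L = ((C + 6*L) + 6)*L = (6 + C + 6*L)*L = L*(6 + C + 6*L))
(139 + D(-4, -14)) + 414 = (139 - 14*(6 - 4 + 6*(-14))) + 414 = (139 - 14*(6 - 4 - 84)) + 414 = (139 - 14*(-82)) + 414 = (139 + 1148) + 414 = 1287 + 414 = 1701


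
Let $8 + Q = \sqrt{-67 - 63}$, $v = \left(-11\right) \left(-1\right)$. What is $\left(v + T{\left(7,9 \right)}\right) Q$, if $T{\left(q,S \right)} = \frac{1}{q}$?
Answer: $- \frac{624}{7} + \frac{78 i \sqrt{130}}{7} \approx -89.143 + 127.05 i$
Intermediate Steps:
$v = 11$
$Q = -8 + i \sqrt{130}$ ($Q = -8 + \sqrt{-67 - 63} = -8 + \sqrt{-130} = -8 + i \sqrt{130} \approx -8.0 + 11.402 i$)
$\left(v + T{\left(7,9 \right)}\right) Q = \left(11 + \frac{1}{7}\right) \left(-8 + i \sqrt{130}\right) = \frac{78 \left(-8 + i \sqrt{130}\right)}{7} = - \frac{624}{7} + \frac{78 i \sqrt{130}}{7}$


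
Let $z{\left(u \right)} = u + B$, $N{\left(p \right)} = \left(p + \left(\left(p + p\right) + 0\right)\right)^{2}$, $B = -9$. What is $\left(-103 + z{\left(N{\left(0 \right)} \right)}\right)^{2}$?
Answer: $12544$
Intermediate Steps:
$N{\left(p \right)} = 9 p^{2}$ ($N{\left(p \right)} = \left(p + \left(2 p + 0\right)\right)^{2} = \left(p + 2 p\right)^{2} = \left(3 p\right)^{2} = 9 p^{2}$)
$z{\left(u \right)} = -9 + u$ ($z{\left(u \right)} = u - 9 = -9 + u$)
$\left(-103 + z{\left(N{\left(0 \right)} \right)}\right)^{2} = \left(-103 - \left(9 - 9 \cdot 0^{2}\right)\right)^{2} = \left(-103 + \left(-9 + 9 \cdot 0\right)\right)^{2} = \left(-103 + \left(-9 + 0\right)\right)^{2} = \left(-103 - 9\right)^{2} = \left(-112\right)^{2} = 12544$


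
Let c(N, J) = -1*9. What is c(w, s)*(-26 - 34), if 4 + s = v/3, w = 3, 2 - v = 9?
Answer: 540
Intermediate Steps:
v = -7 (v = 2 - 1*9 = 2 - 9 = -7)
s = -19/3 (s = -4 - 7/3 = -19/3 ≈ -6.3333)
c(N, J) = -9
c(w, s)*(-26 - 34) = -9*(-26 - 34) = -9*(-60) = 540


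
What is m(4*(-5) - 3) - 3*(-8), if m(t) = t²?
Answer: 553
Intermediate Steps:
m(4*(-5) - 3) - 3*(-8) = (4*(-5) - 3)² - 3*(-8) = (-20 - 3)² + 24 = (-23)² + 24 = 529 + 24 = 553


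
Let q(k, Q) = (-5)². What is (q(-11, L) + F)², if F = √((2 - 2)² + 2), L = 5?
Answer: (25 + √2)² ≈ 697.71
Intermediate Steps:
q(k, Q) = 25
F = √2 (F = √(0² + 2) = √(0 + 2) = √2 ≈ 1.4142)
(q(-11, L) + F)² = (25 + √2)²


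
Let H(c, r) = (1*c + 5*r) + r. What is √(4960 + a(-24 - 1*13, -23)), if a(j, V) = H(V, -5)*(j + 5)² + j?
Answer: I*√49349 ≈ 222.15*I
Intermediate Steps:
H(c, r) = c + 6*r (H(c, r) = (c + 5*r) + r = c + 6*r)
a(j, V) = j + (5 + j)²*(-30 + V) (a(j, V) = (V + 6*(-5))*(j + 5)² + j = (V - 30)*(5 + j)² + j = (-30 + V)*(5 + j)² + j = (5 + j)²*(-30 + V) + j = j + (5 + j)²*(-30 + V))
√(4960 + a(-24 - 1*13, -23)) = √(4960 + ((-24 - 1*13) + (5 + (-24 - 1*13))²*(-30 - 23))) = √(4960 + ((-24 - 13) + (5 + (-24 - 13))²*(-53))) = √(4960 + (-37 + (5 - 37)²*(-53))) = √(4960 + (-37 + (-32)²*(-53))) = √(4960 + (-37 + 1024*(-53))) = √(4960 + (-37 - 54272)) = √(4960 - 54309) = √(-49349) = I*√49349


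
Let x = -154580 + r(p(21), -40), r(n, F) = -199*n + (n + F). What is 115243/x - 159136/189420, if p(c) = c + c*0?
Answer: -3924718739/2506310730 ≈ -1.5659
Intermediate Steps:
p(c) = c (p(c) = c + 0 = c)
r(n, F) = F - 198*n (r(n, F) = -199*n + (F + n) = F - 198*n)
x = -158778 (x = -154580 + (-40 - 198*21) = -154580 + (-40 - 4158) = -154580 - 4198 = -158778)
115243/x - 159136/189420 = 115243/(-158778) - 159136/189420 = 115243*(-1/158778) - 159136*1/189420 = -115243/158778 - 39784/47355 = -3924718739/2506310730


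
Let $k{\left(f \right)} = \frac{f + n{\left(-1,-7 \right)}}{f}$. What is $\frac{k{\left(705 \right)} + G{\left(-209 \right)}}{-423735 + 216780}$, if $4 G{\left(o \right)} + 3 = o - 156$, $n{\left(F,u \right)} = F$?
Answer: $\frac{64156}{145903275} \approx 0.00043972$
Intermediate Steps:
$G{\left(o \right)} = - \frac{159}{4} + \frac{o}{4}$ ($G{\left(o \right)} = - \frac{3}{4} + \frac{o - 156}{4} = - \frac{3}{4} + \frac{-156 + o}{4} = - \frac{3}{4} + \left(-39 + \frac{o}{4}\right) = - \frac{159}{4} + \frac{o}{4}$)
$k{\left(f \right)} = \frac{-1 + f}{f}$ ($k{\left(f \right)} = \frac{f - 1}{f} = \frac{-1 + f}{f}$)
$\frac{k{\left(705 \right)} + G{\left(-209 \right)}}{-423735 + 216780} = \frac{\frac{-1 + 705}{705} + \left(- \frac{159}{4} + \frac{1}{4} \left(-209\right)\right)}{-423735 + 216780} = \frac{\frac{1}{705} \cdot 704 - 92}{-206955} = \left(\frac{704}{705} - 92\right) \left(- \frac{1}{206955}\right) = \left(- \frac{64156}{705}\right) \left(- \frac{1}{206955}\right) = \frac{64156}{145903275}$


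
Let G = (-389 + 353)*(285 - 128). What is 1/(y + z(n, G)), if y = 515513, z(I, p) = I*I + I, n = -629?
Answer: 1/910525 ≈ 1.0983e-6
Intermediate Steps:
G = -5652 (G = -36*157 = -5652)
z(I, p) = I + I**2 (z(I, p) = I**2 + I = I + I**2)
1/(y + z(n, G)) = 1/(515513 - 629*(1 - 629)) = 1/(515513 - 629*(-628)) = 1/(515513 + 395012) = 1/910525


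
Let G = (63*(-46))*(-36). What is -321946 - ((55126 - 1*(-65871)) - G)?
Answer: -338615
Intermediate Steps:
G = 104328 (G = -2898*(-36) = 104328)
-321946 - ((55126 - 1*(-65871)) - G) = -321946 - ((55126 - 1*(-65871)) - 1*104328) = -321946 - ((55126 + 65871) - 104328) = -321946 - (120997 - 104328) = -321946 - 1*16669 = -321946 - 16669 = -338615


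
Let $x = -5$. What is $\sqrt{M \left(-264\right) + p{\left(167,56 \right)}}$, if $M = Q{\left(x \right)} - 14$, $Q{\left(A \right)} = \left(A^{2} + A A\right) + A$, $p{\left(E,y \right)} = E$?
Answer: $i \sqrt{8017} \approx 89.538 i$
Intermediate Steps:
$Q{\left(A \right)} = A + 2 A^{2}$ ($Q{\left(A \right)} = \left(A^{2} + A^{2}\right) + A = 2 A^{2} + A = A + 2 A^{2}$)
$M = 31$ ($M = - 5 \left(1 + 2 \left(-5\right)\right) - 14 = - 5 \left(1 - 10\right) - 14 = \left(-5\right) \left(-9\right) - 14 = 45 - 14 = 31$)
$\sqrt{M \left(-264\right) + p{\left(167,56 \right)}} = \sqrt{31 \left(-264\right) + 167} = \sqrt{-8184 + 167} = \sqrt{-8017} = i \sqrt{8017}$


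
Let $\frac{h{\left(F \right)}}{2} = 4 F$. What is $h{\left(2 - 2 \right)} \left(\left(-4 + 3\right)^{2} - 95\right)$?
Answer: $0$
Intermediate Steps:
$h{\left(F \right)} = 8 F$ ($h{\left(F \right)} = 2 \cdot 4 F = 8 F$)
$h{\left(2 - 2 \right)} \left(\left(-4 + 3\right)^{2} - 95\right) = 8 \left(2 - 2\right) \left(\left(-4 + 3\right)^{2} - 95\right) = 8 \left(2 - 2\right) \left(\left(-1\right)^{2} - 95\right) = 8 \cdot 0 \left(1 - 95\right) = 0 \left(-94\right) = 0$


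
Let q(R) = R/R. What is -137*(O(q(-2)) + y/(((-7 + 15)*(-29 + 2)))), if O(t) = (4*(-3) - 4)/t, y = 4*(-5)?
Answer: 117683/54 ≈ 2179.3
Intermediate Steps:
q(R) = 1
y = -20
O(t) = -16/t (O(t) = (-12 - 4)/t = -16/t)
-137*(O(q(-2)) + y/(((-7 + 15)*(-29 + 2)))) = -137*(-16/1 - 20*1/((-29 + 2)*(-7 + 15))) = -137*(-16*1 - 20/(8*(-27))) = -137*(-16 - 20/(-216)) = -137*(-16 - 20*(-1/216)) = -137*(-16 + 5/54) = -137*(-859/54) = 117683/54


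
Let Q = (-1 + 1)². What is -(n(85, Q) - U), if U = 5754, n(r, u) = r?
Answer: 5669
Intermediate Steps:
Q = 0 (Q = 0² = 0)
-(n(85, Q) - U) = -(85 - 1*5754) = -(85 - 5754) = -1*(-5669) = 5669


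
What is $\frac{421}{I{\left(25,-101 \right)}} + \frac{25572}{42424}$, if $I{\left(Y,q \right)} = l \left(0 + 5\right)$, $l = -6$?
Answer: $- \frac{1068334}{79545} \approx -13.431$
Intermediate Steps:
$I{\left(Y,q \right)} = -30$ ($I{\left(Y,q \right)} = - 6 \left(0 + 5\right) = \left(-6\right) 5 = -30$)
$\frac{421}{I{\left(25,-101 \right)}} + \frac{25572}{42424} = \frac{421}{-30} + \frac{25572}{42424} = 421 \left(- \frac{1}{30}\right) + 25572 \cdot \frac{1}{42424} = - \frac{421}{30} + \frac{6393}{10606} = - \frac{1068334}{79545}$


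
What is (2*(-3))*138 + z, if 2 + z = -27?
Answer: -857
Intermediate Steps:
z = -29 (z = -2 - 27 = -29)
(2*(-3))*138 + z = (2*(-3))*138 - 29 = -6*138 - 29 = -828 - 29 = -857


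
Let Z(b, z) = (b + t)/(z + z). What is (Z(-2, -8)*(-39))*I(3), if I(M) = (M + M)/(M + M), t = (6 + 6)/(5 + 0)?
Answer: 39/40 ≈ 0.97500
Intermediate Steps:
t = 12/5 ≈ 2.4000
Z(b, z) = (12/5 + b)/(2*z) (Z(b, z) = (b + 12/5)/(z + z) = (12/5 + b)/((2*z)) = (12/5 + b)*(1/(2*z)) = (12/5 + b)/(2*z))
I(M) = 1 (I(M) = (2*M)/((2*M)) = (2*M)*(1/(2*M)) = 1)
(Z(-2, -8)*(-39))*I(3) = (((1/10)*(12 + 5*(-2))/(-8))*(-39))*1 = (((1/10)*(-1/8)*(12 - 10))*(-39))*1 = (((1/10)*(-1/8)*2)*(-39))*1 = -1/40*(-39)*1 = (39/40)*1 = 39/40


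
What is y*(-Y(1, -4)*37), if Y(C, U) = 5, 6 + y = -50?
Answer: 10360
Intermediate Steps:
y = -56 (y = -6 - 50 = -56)
y*(-Y(1, -4)*37) = -(-56)*5*37 = -(-56)*185 = -56*(-185) = 10360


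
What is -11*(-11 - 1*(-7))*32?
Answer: 1408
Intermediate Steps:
-11*(-11 - 1*(-7))*32 = -11*(-11 + 7)*32 = -11*(-4)*32 = 44*32 = 1408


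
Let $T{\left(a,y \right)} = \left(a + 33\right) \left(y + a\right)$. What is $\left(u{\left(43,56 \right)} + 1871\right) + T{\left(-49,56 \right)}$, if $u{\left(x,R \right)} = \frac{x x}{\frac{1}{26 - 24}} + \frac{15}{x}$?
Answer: $\frac{234666}{43} \approx 5457.4$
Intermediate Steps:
$T{\left(a,y \right)} = \left(33 + a\right) \left(a + y\right)$
$u{\left(x,R \right)} = 2 x^{2} + \frac{15}{x}$ ($u{\left(x,R \right)} = \frac{x^{2}}{\frac{1}{2}} + \frac{15}{x} = x^{2} \frac{1}{\frac{1}{2}} + \frac{15}{x} = x^{2} \cdot 2 + \frac{15}{x} = 2 x^{2} + \frac{15}{x}$)
$\left(u{\left(43,56 \right)} + 1871\right) + T{\left(-49,56 \right)} = \left(\frac{15 + 2 \cdot 43^{3}}{43} + 1871\right) + \left(\left(-49\right)^{2} + 33 \left(-49\right) + 33 \cdot 56 - 2744\right) = \left(\frac{15 + 2 \cdot 79507}{43} + 1871\right) + \left(2401 - 1617 + 1848 - 2744\right) = \left(\frac{15 + 159014}{43} + 1871\right) - 112 = \left(\frac{1}{43} \cdot 159029 + 1871\right) - 112 = \left(\frac{159029}{43} + 1871\right) - 112 = \frac{239482}{43} - 112 = \frac{234666}{43}$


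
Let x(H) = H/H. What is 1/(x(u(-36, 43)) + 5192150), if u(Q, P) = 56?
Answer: 1/5192151 ≈ 1.9260e-7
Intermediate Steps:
x(H) = 1
1/(x(u(-36, 43)) + 5192150) = 1/(1 + 5192150) = 1/5192151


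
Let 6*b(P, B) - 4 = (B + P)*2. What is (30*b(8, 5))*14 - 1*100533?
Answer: -98433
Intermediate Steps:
b(P, B) = 2/3 + B/3 + P/3 (b(P, B) = 2/3 + ((B + P)*2)/6 = 2/3 + (2*B + 2*P)/6 = 2/3 + (B/3 + P/3) = 2/3 + B/3 + P/3)
(30*b(8, 5))*14 - 1*100533 = (30*(2/3 + (1/3)*5 + (1/3)*8))*14 - 1*100533 = (30*(2/3 + 5/3 + 8/3))*14 - 100533 = (30*5)*14 - 100533 = 150*14 - 100533 = 2100 - 100533 = -98433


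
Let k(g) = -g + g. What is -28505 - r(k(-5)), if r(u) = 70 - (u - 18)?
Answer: -28593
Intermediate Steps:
k(g) = 0
r(u) = 88 - u (r(u) = 70 - (-18 + u) = 70 + (18 - u) = 88 - u)
-28505 - r(k(-5)) = -28505 - (88 - 1*0) = -28505 - (88 + 0) = -28505 - 1*88 = -28505 - 88 = -28593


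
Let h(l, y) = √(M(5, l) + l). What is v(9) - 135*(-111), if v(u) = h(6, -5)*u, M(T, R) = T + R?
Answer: 14985 + 9*√17 ≈ 15022.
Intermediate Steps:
M(T, R) = R + T
h(l, y) = √(5 + 2*l) (h(l, y) = √((l + 5) + l) = √((5 + l) + l) = √(5 + 2*l))
v(u) = u*√17 (v(u) = √(5 + 2*6)*u = √(5 + 12)*u = √17*u = u*√17)
v(9) - 135*(-111) = 9*√17 - 135*(-111) = 9*√17 + 14985 = 14985 + 9*√17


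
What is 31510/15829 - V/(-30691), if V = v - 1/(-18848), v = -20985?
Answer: 11966629990389/9156506149472 ≈ 1.3069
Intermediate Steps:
V = -395525279/18848 (V = -20985 - 1/(-18848) = -20985 - 1*(-1/18848) = -20985 + 1/18848 = -395525279/18848 ≈ -20985.)
31510/15829 - V/(-30691) = 31510/15829 - (-395525279)/(18848*(-30691)) = 31510*(1/15829) - (-395525279)*(-1)/(18848*30691) = 31510/15829 - 1*395525279/578463968 = 31510/15829 - 395525279/578463968 = 11966629990389/9156506149472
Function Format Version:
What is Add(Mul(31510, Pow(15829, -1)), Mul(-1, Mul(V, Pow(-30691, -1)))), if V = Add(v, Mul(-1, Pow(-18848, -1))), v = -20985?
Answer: Rational(11966629990389, 9156506149472) ≈ 1.3069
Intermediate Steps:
V = Rational(-395525279, 18848) (V = Add(-20985, Mul(-1, Pow(-18848, -1))) = Add(-20985, Mul(-1, Rational(-1, 18848))) = Add(-20985, Rational(1, 18848)) = Rational(-395525279, 18848) ≈ -20985.)
Add(Mul(31510, Pow(15829, -1)), Mul(-1, Mul(V, Pow(-30691, -1)))) = Add(Mul(31510, Pow(15829, -1)), Mul(-1, Mul(Rational(-395525279, 18848), Pow(-30691, -1)))) = Add(Mul(31510, Rational(1, 15829)), Mul(-1, Mul(Rational(-395525279, 18848), Rational(-1, 30691)))) = Add(Rational(31510, 15829), Mul(-1, Rational(395525279, 578463968))) = Add(Rational(31510, 15829), Rational(-395525279, 578463968)) = Rational(11966629990389, 9156506149472)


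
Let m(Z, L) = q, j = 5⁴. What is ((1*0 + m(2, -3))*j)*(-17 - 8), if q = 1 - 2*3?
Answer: 78125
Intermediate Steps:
j = 625
q = -5 (q = 1 - 6 = -5)
m(Z, L) = -5
((1*0 + m(2, -3))*j)*(-17 - 8) = ((1*0 - 5)*625)*(-17 - 8) = ((0 - 5)*625)*(-25) = -5*625*(-25) = -3125*(-25) = 78125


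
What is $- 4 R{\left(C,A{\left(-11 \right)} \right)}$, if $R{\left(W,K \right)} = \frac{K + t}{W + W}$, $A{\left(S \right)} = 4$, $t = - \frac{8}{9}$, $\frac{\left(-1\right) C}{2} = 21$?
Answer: $\frac{4}{27} \approx 0.14815$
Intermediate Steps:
$C = -42$ ($C = \left(-2\right) 21 = -42$)
$t = - \frac{8}{9}$ ($t = \left(-8\right) \frac{1}{9} = - \frac{8}{9} \approx -0.88889$)
$R{\left(W,K \right)} = \frac{- \frac{8}{9} + K}{2 W}$ ($R{\left(W,K \right)} = \frac{K - \frac{8}{9}}{W + W} = \frac{- \frac{8}{9} + K}{2 W}$)
$- 4 R{\left(C,A{\left(-11 \right)} \right)} = - 4 \frac{-8 + 9 \cdot 4}{18 \left(-42\right)} = - 4 \cdot \frac{1}{18} \left(- \frac{1}{42}\right) \left(-8 + 36\right) = - 4 \cdot \frac{1}{18} \left(- \frac{1}{42}\right) 28 = \left(-4\right) \left(- \frac{1}{27}\right) = \frac{4}{27}$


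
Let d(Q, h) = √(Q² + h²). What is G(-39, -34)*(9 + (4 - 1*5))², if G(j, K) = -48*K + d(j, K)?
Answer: 104448 + 64*√2677 ≈ 1.0776e+5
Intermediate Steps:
G(j, K) = √(K² + j²) - 48*K (G(j, K) = -48*K + √(j² + K²) = -48*K + √(K² + j²) = √(K² + j²) - 48*K)
G(-39, -34)*(9 + (4 - 1*5))² = (√((-34)² + (-39)²) - 48*(-34))*(9 + (4 - 1*5))² = (√(1156 + 1521) + 1632)*(9 + (4 - 5))² = (√2677 + 1632)*(9 - 1)² = (1632 + √2677)*8² = (1632 + √2677)*64 = 104448 + 64*√2677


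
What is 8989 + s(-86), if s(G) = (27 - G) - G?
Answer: 9188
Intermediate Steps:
s(G) = 27 - 2*G
8989 + s(-86) = 8989 + (27 - 2*(-86)) = 8989 + (27 + 172) = 8989 + 199 = 9188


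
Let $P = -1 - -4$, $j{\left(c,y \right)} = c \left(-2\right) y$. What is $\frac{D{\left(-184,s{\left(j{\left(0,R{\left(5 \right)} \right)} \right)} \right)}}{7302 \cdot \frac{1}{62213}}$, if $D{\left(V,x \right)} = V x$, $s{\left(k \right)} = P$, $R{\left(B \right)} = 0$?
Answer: $- \frac{5723596}{1217} \approx -4703.0$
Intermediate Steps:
$j{\left(c,y \right)} = - 2 c y$
$P = 3$ ($P = -1 + 4 = 3$)
$s{\left(k \right)} = 3$
$\frac{D{\left(-184,s{\left(j{\left(0,R{\left(5 \right)} \right)} \right)} \right)}}{7302 \cdot \frac{1}{62213}} = \frac{\left(-184\right) 3}{7302 \cdot \frac{1}{62213}} = - \frac{552}{7302 \cdot \frac{1}{62213}} = - \frac{552}{\frac{7302}{62213}} = \left(-552\right) \frac{62213}{7302} = - \frac{5723596}{1217}$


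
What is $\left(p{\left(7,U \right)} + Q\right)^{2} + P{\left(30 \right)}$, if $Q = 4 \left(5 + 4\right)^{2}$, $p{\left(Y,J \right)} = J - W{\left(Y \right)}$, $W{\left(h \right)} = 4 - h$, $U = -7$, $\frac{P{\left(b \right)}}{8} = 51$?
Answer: $102808$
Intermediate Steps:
$P{\left(b \right)} = 408$ ($P{\left(b \right)} = 8 \cdot 51 = 408$)
$p{\left(Y,J \right)} = -4 + J + Y$ ($p{\left(Y,J \right)} = J - \left(4 - Y\right) = J + \left(-4 + Y\right) = -4 + J + Y$)
$Q = 324$ ($Q = 4 \cdot 9^{2} = 4 \cdot 81 = 324$)
$\left(p{\left(7,U \right)} + Q\right)^{2} + P{\left(30 \right)} = \left(\left(-4 - 7 + 7\right) + 324\right)^{2} + 408 = \left(-4 + 324\right)^{2} + 408 = 320^{2} + 408 = 102400 + 408 = 102808$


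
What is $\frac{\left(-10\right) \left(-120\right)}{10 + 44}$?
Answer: $\frac{200}{9} \approx 22.222$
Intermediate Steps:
$\frac{\left(-10\right) \left(-120\right)}{10 + 44} = \frac{1}{54} \cdot 1200 = \frac{200}{9}$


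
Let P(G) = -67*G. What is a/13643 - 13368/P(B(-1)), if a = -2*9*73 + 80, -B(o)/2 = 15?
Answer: -30809994/4570405 ≈ -6.7412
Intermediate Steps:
B(o) = -30 (B(o) = -2*15 = -30)
a = -1234 (a = -18*73 + 80 = -1314 + 80 = -1234)
a/13643 - 13368/P(B(-1)) = -1234/13643 - 13368/((-67*(-30))) = -1234*1/13643 - 13368/2010 = -1234/13643 - 13368*1/2010 = -1234/13643 - 2228/335 = -30809994/4570405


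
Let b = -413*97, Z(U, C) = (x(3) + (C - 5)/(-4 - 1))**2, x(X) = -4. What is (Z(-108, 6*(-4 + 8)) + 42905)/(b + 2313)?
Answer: -537073/471850 ≈ -1.1382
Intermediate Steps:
Z(U, C) = (-3 - C/5)**2 (Z(U, C) = (-4 + (C - 5)/(-4 - 1))**2 = (-4 + (-5 + C)/(-5))**2 = (-4 + (-5 + C)*(-1/5))**2 = (-4 + (1 - C/5))**2 = (-3 - C/5)**2)
b = -40061
(Z(-108, 6*(-4 + 8)) + 42905)/(b + 2313) = ((15 + 6*(-4 + 8))**2/25 + 42905)/(-40061 + 2313) = ((15 + 6*4)**2/25 + 42905)/(-37748) = ((15 + 24)**2/25 + 42905)*(-1/37748) = ((1/25)*39**2 + 42905)*(-1/37748) = ((1/25)*1521 + 42905)*(-1/37748) = (1521/25 + 42905)*(-1/37748) = (1074146/25)*(-1/37748) = -537073/471850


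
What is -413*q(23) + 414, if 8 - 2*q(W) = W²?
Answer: 216001/2 ≈ 1.0800e+5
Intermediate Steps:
q(W) = 4 - W²/2
-413*q(23) + 414 = -413*(4 - ½*23²) + 414 = -413*(4 - ½*529) + 414 = -413*(4 - 529/2) + 414 = -413*(-521/2) + 414 = 215173/2 + 414 = 216001/2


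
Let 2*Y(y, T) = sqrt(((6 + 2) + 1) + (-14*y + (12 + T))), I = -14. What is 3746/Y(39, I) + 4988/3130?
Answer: 2494/1565 - 7492*I*sqrt(11)/77 ≈ 1.5936 - 322.7*I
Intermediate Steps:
Y(y, T) = sqrt(21 + T - 14*y)/2 (Y(y, T) = sqrt(((6 + 2) + 1) + (-14*y + (12 + T)))/2 = sqrt((8 + 1) + (12 + T - 14*y))/2 = sqrt(9 + (12 + T - 14*y))/2 = sqrt(21 + T - 14*y)/2)
3746/Y(39, I) + 4988/3130 = 3746/((sqrt(21 - 14 - 14*39)/2)) + 4988/3130 = 3746/((sqrt(21 - 14 - 546)/2)) + 4988*(1/3130) = 3746/((sqrt(-539)/2)) + 2494/1565 = 3746/(((7*I*sqrt(11))/2)) + 2494/1565 = 3746/((7*I*sqrt(11)/2)) + 2494/1565 = 3746*(-2*I*sqrt(11)/77) + 2494/1565 = -7492*I*sqrt(11)/77 + 2494/1565 = 2494/1565 - 7492*I*sqrt(11)/77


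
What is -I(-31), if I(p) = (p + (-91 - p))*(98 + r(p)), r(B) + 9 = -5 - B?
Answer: 10465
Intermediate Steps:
r(B) = -14 - B (r(B) = -9 + (-5 - B) = -14 - B)
I(p) = -7644 + 91*p (I(p) = (p + (-91 - p))*(98 + (-14 - p)) = -91*(84 - p) = -7644 + 91*p)
-I(-31) = -(-7644 + 91*(-31)) = -(-7644 - 2821) = -1*(-10465) = 10465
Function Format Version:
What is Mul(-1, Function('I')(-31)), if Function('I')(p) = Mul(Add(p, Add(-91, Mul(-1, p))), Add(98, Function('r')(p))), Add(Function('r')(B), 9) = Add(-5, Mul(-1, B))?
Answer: 10465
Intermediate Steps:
Function('r')(B) = Add(-14, Mul(-1, B)) (Function('r')(B) = Add(-9, Add(-5, Mul(-1, B))) = Add(-14, Mul(-1, B)))
Function('I')(p) = Add(-7644, Mul(91, p)) (Function('I')(p) = Mul(Add(p, Add(-91, Mul(-1, p))), Add(98, Add(-14, Mul(-1, p)))) = Mul(-91, Add(84, Mul(-1, p))) = Add(-7644, Mul(91, p)))
Mul(-1, Function('I')(-31)) = Mul(-1, Add(-7644, Mul(91, -31))) = Mul(-1, Add(-7644, -2821)) = Mul(-1, -10465) = 10465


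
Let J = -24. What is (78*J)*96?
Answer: -179712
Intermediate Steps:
(78*J)*96 = (78*(-24))*96 = -1872*96 = -179712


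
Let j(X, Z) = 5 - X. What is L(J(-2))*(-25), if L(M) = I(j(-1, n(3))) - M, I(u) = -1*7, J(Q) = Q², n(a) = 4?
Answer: 275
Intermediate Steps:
I(u) = -7
L(M) = -7 - M
L(J(-2))*(-25) = (-7 - 1*(-2)²)*(-25) = (-7 - 1*4)*(-25) = (-7 - 4)*(-25) = -11*(-25) = 275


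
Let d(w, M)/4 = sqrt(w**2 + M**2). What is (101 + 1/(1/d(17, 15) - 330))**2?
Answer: 8181607644856814105465/802087894569772801 - 723617916632*sqrt(514)/802087894569772801 ≈ 10200.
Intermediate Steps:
d(w, M) = 4*sqrt(M**2 + w**2) (d(w, M) = 4*sqrt(w**2 + M**2) = 4*sqrt(M**2 + w**2))
(101 + 1/(1/d(17, 15) - 330))**2 = (101 + 1/(1/(4*sqrt(15**2 + 17**2)) - 330))**2 = (101 + 1/(1/(4*sqrt(225 + 289)) - 330))**2 = (101 + 1/(1/(4*sqrt(514)) - 330))**2 = (101 + 1/(sqrt(514)/2056 - 330))**2 = (101 + 1/(-330 + sqrt(514)/2056))**2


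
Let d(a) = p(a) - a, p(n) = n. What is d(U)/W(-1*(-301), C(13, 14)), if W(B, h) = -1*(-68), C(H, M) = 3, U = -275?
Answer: 0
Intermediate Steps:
d(a) = 0 (d(a) = a - a = 0)
W(B, h) = 68
d(U)/W(-1*(-301), C(13, 14)) = 0/68 = 0*(1/68) = 0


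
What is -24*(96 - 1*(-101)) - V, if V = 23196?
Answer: -27924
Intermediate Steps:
-24*(96 - 1*(-101)) - V = -24*(96 - 1*(-101)) - 1*23196 = -24*(96 + 101) - 23196 = -24*197 - 23196 = -4728 - 23196 = -27924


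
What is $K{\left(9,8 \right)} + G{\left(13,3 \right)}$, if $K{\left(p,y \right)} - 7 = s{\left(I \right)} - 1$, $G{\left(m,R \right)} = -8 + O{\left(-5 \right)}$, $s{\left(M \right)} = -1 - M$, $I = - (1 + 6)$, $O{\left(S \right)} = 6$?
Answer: $10$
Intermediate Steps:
$I = -7$ ($I = \left(-1\right) 7 = -7$)
$G{\left(m,R \right)} = -2$ ($G{\left(m,R \right)} = -8 + 6 = -2$)
$K{\left(p,y \right)} = 12$ ($K{\left(p,y \right)} = 7 - -5 = 7 + \left(\left(-1 + 7\right) - 1\right) = 7 + \left(6 - 1\right) = 7 + 5 = 12$)
$K{\left(9,8 \right)} + G{\left(13,3 \right)} = 12 - 2 = 10$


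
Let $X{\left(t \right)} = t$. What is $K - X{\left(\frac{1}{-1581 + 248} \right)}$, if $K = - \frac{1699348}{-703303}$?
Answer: $\frac{2265934187}{937502899} \approx 2.417$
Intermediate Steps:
$K = \frac{1699348}{703303}$ ($K = \left(-1699348\right) \left(- \frac{1}{703303}\right) = \frac{1699348}{703303} \approx 2.4162$)
$K - X{\left(\frac{1}{-1581 + 248} \right)} = \frac{1699348}{703303} - \frac{1}{-1581 + 248} = \frac{1699348}{703303} - \frac{1}{-1333} = \frac{1699348}{703303} - - \frac{1}{1333} = \frac{1699348}{703303} + \frac{1}{1333} = \frac{2265934187}{937502899}$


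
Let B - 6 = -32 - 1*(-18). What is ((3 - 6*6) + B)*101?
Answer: -4141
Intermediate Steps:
B = -8 (B = 6 + (-32 - 1*(-18)) = 6 + (-32 + 18) = 6 - 14 = -8)
((3 - 6*6) + B)*101 = ((3 - 6*6) - 8)*101 = ((3 - 36) - 8)*101 = (-33 - 8)*101 = -41*101 = -4141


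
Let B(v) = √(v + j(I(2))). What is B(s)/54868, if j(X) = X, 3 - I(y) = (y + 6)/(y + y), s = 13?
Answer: √14/54868 ≈ 6.8194e-5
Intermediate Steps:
I(y) = 3 - (6 + y)/(2*y) (I(y) = 3 - (y + 6)/(y + y) = 3 - (6 + y)/(2*y))
B(v) = √(1 + v) (B(v) = √(v + (5/2 - 3/2)) = √(v + 1) = √(1 + v))
B(s)/54868 = √(1 + 13)/54868 = √14*(1/54868) = √14/54868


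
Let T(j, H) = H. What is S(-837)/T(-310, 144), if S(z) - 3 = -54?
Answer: -17/48 ≈ -0.35417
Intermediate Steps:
S(z) = -51 (S(z) = 3 - 54 = -51)
S(-837)/T(-310, 144) = -51/144 = -51*1/144 = -17/48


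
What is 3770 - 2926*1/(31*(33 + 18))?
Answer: 5957444/1581 ≈ 3768.1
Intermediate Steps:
3770 - 2926*1/(31*(33 + 18)) = 3770 - 2926/(51*31) = 3770 - 2926/1581 = 5957444/1581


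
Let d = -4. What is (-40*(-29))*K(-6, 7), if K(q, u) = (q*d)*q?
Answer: -167040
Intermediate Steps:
K(q, u) = -4*q**2 (K(q, u) = (q*(-4))*q = (-4*q)*q = -4*q**2)
(-40*(-29))*K(-6, 7) = (-40*(-29))*(-4*(-6)**2) = 1160*(-4*36) = 1160*(-144) = -167040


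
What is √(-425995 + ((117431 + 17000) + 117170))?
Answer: I*√174394 ≈ 417.6*I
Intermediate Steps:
√(-425995 + ((117431 + 17000) + 117170)) = √(-425995 + (134431 + 117170)) = √(-425995 + 251601) = √(-174394) = I*√174394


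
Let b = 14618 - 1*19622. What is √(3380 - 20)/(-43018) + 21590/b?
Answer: -10795/2502 - 2*√210/21509 ≈ -4.3159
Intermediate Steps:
b = -5004 (b = 14618 - 19622 = -5004)
√(3380 - 20)/(-43018) + 21590/b = √(3380 - 20)/(-43018) + 21590/(-5004) = √3360*(-1/43018) + 21590*(-1/5004) = (4*√210)*(-1/43018) - 10795/2502 = -2*√210/21509 - 10795/2502 = -10795/2502 - 2*√210/21509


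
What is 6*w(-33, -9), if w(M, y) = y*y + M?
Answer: 288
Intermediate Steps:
w(M, y) = M + y² (w(M, y) = y² + M = M + y²)
6*w(-33, -9) = 6*(-33 + (-9)²) = 6*(-33 + 81) = 6*48 = 288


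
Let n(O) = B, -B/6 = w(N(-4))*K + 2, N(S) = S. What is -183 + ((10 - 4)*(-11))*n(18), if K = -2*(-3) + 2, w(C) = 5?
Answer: 16449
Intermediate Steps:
K = 8 (K = 6 + 2 = 8)
B = -252 (B = -6*(5*8 + 2) = -6*(40 + 2) = -6*42 = -252)
n(O) = -252
-183 + ((10 - 4)*(-11))*n(18) = -183 + ((10 - 4)*(-11))*(-252) = -183 + (6*(-11))*(-252) = -183 - 66*(-252) = -183 + 16632 = 16449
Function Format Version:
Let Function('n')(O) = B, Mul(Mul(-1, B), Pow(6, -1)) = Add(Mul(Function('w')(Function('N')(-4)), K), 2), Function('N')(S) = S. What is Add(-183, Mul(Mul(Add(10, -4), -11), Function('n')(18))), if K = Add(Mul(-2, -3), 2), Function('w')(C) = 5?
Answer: 16449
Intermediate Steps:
K = 8 (K = Add(6, 2) = 8)
B = -252 (B = Mul(-6, Add(Mul(5, 8), 2)) = Mul(-6, Add(40, 2)) = Mul(-6, 42) = -252)
Function('n')(O) = -252
Add(-183, Mul(Mul(Add(10, -4), -11), Function('n')(18))) = Add(-183, Mul(Mul(Add(10, -4), -11), -252)) = Add(-183, Mul(Mul(6, -11), -252)) = Add(-183, Mul(-66, -252)) = Add(-183, 16632) = 16449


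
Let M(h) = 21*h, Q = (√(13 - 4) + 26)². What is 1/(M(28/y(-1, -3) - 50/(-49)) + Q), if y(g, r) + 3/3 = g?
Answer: 7/3979 ≈ 0.0017592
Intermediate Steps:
y(g, r) = -1 + g
Q = 841 (Q = (√9 + 26)² = (3 + 26)² = 29² = 841)
1/(M(28/y(-1, -3) - 50/(-49)) + Q) = 1/(21*(28/(-1 - 1) - 50/(-49)) + 841) = 1/(21*(28/(-2) - 50*(-1/49)) + 841) = 1/(21*(28*(-½) + 50/49) + 841) = 1/(21*(-14 + 50/49) + 841) = 1/(21*(-636/49) + 841) = 1/(-1908/7 + 841) = 1/(3979/7) = 7/3979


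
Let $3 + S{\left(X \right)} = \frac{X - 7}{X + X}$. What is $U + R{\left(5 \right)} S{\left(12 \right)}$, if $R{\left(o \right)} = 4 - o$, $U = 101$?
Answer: $\frac{2491}{24} \approx 103.79$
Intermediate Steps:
$S{\left(X \right)} = -3 + \frac{-7 + X}{2 X}$ ($S{\left(X \right)} = -3 + \frac{X - 7}{X + X} = -3 + \frac{-7 + X}{2 X}$)
$U + R{\left(5 \right)} S{\left(12 \right)} = 101 + \left(4 - 5\right) \frac{-7 - 60}{2 \cdot 12} = 101 + \left(4 - 5\right) \frac{1}{2} \cdot \frac{1}{12} \left(-7 - 60\right) = 101 - \frac{1}{2} \cdot \frac{1}{12} \left(-67\right) = 101 - - \frac{67}{24} = 101 + \frac{67}{24} = \frac{2491}{24}$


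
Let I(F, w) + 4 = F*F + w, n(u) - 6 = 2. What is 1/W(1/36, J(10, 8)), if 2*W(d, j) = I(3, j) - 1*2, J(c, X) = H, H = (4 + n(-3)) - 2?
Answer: 2/13 ≈ 0.15385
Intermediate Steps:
n(u) = 8 (n(u) = 6 + 2 = 8)
I(F, w) = -4 + w + F**2 (I(F, w) = -4 + (F*F + w) = -4 + (F**2 + w) = -4 + (w + F**2) = -4 + w + F**2)
H = 10 (H = (4 + 8) - 2 = 12 - 2 = 10)
J(c, X) = 10
W(d, j) = 3/2 + j/2 (W(d, j) = ((-4 + j + 3**2) - 1*2)/2 = ((-4 + j + 9) - 2)/2 = ((5 + j) - 2)/2 = (3 + j)/2 = 3/2 + j/2)
1/W(1/36, J(10, 8)) = 1/(3/2 + (1/2)*10) = 1/(3/2 + 5) = 1/(13/2) = 2/13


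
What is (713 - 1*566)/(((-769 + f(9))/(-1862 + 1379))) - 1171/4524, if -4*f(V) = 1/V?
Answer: 235328321/2556060 ≈ 92.067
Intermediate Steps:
f(V) = -1/(4*V)
(713 - 1*566)/(((-769 + f(9))/(-1862 + 1379))) - 1171/4524 = (713 - 1*566)/(((-769 - ¼/9)/(-1862 + 1379))) - 1171/4524 = (713 - 566)/(((-769 - ¼*⅑)/(-483))) - 1171*1/4524 = 147/(((-769 - 1/36)*(-1/483))) - 1171/4524 = 147/((-27685/36*(-1/483))) - 1171/4524 = 147/(3955/2484) - 1171/4524 = 147*(2484/3955) - 1171/4524 = 52164/565 - 1171/4524 = 235328321/2556060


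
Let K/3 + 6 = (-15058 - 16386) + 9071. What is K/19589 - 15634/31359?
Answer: -2411603609/614291451 ≈ -3.9258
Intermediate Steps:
K = -67137 (K = -18 + 3*((-15058 - 16386) + 9071) = -18 + 3*(-31444 + 9071) = -18 + 3*(-22373) = -18 - 67119 = -67137)
K/19589 - 15634/31359 = -67137/19589 - 15634/31359 = -2411603609/614291451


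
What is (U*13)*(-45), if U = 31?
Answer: -18135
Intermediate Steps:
(U*13)*(-45) = (31*13)*(-45) = 403*(-45) = -18135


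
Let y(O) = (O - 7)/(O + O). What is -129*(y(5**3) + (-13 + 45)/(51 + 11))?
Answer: -493941/3875 ≈ -127.47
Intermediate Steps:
y(O) = (-7 + O)/(2*O) (y(O) = (-7 + O)/((2*O)) = (-7 + O)*(1/(2*O)) = (-7 + O)/(2*O))
-129*(y(5**3) + (-13 + 45)/(51 + 11)) = -129*((-7 + 5**3)/(2*(5**3)) + (-13 + 45)/(51 + 11)) = -129*((1/2)*(-7 + 125)/125 + 32/62) = -129*((1/2)*(1/125)*118 + 32*(1/62)) = -129*(59/125 + 16/31) = -129*3829/3875 = -493941/3875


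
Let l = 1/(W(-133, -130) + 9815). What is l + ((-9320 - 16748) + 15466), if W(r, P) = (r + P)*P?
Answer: -466541009/44005 ≈ -10602.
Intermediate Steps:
W(r, P) = P*(P + r) (W(r, P) = (P + r)*P = P*(P + r))
l = 1/44005 (l = 1/(-130*(-130 - 133) + 9815) = 1/(-130*(-263) + 9815) = 1/(34190 + 9815) = 1/44005 ≈ 2.2725e-5)
l + ((-9320 - 16748) + 15466) = 1/44005 + ((-9320 - 16748) + 15466) = 1/44005 + (-26068 + 15466) = 1/44005 - 10602 = -466541009/44005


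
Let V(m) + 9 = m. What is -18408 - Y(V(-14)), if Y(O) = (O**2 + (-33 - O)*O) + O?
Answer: -19144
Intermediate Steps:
V(m) = -9 + m
Y(O) = O + O**2 + O*(-33 - O) (Y(O) = (O**2 + O*(-33 - O)) + O = O + O**2 + O*(-33 - O))
-18408 - Y(V(-14)) = -18408 - (-32)*(-9 - 14) = -18408 - (-32)*(-23) = -18408 - 1*736 = -18408 - 736 = -19144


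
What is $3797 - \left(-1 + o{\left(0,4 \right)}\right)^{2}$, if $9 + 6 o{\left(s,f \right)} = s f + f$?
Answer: $\frac{136571}{36} \approx 3793.6$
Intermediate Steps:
$o{\left(s,f \right)} = - \frac{3}{2} + \frac{f}{6} + \frac{f s}{6}$ ($o{\left(s,f \right)} = - \frac{3}{2} + \frac{s f + f}{6} = - \frac{3}{2} + \frac{f s + f}{6} = - \frac{3}{2} + \frac{f + f s}{6} = - \frac{3}{2} + \left(\frac{f}{6} + \frac{f s}{6}\right) = - \frac{3}{2} + \frac{f}{6} + \frac{f s}{6}$)
$3797 - \left(-1 + o{\left(0,4 \right)}\right)^{2} = 3797 - \left(-1 + \left(- \frac{3}{2} + \frac{1}{6} \cdot 4 + \frac{1}{6} \cdot 4 \cdot 0\right)\right)^{2} = 3797 - \left(-1 + \left(- \frac{3}{2} + \frac{2}{3} + 0\right)\right)^{2} = 3797 - \left(-1 - \frac{5}{6}\right)^{2} = 3797 - \left(- \frac{11}{6}\right)^{2} = 3797 - \frac{121}{36} = \frac{136571}{36}$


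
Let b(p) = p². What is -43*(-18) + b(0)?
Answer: 774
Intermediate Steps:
-43*(-18) + b(0) = -43*(-18) + 0² = 774 + 0 = 774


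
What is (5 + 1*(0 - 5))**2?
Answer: 0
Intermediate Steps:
(5 + 1*(0 - 5))**2 = (5 + 1*(-5))**2 = (5 - 5)**2 = 0**2 = 0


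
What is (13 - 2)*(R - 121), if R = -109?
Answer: -2530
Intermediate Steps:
(13 - 2)*(R - 121) = (13 - 2)*(-109 - 121) = 11*(-230) = -2530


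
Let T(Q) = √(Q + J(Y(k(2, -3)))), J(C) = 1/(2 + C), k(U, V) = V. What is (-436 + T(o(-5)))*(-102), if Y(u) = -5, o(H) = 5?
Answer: 44472 - 34*√42 ≈ 44252.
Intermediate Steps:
T(Q) = √(-⅓ + Q) (T(Q) = √(Q + 1/(2 - 5)) = √(Q + 1/(-3)) = √(Q - ⅓) = √(-⅓ + Q))
(-436 + T(o(-5)))*(-102) = (-436 + √(-3 + 9*5)/3)*(-102) = (-436 + √(-3 + 45)/3)*(-102) = (-436 + √42/3)*(-102) = 44472 - 34*√42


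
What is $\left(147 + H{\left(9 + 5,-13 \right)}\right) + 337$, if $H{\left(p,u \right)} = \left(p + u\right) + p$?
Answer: $499$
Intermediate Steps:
$H{\left(p,u \right)} = u + 2 p$
$\left(147 + H{\left(9 + 5,-13 \right)}\right) + 337 = \left(147 - \left(13 - 2 \left(9 + 5\right)\right)\right) + 337 = \left(147 + \left(-13 + 2 \cdot 14\right)\right) + 337 = \left(147 + \left(-13 + 28\right)\right) + 337 = \left(147 + 15\right) + 337 = 162 + 337 = 499$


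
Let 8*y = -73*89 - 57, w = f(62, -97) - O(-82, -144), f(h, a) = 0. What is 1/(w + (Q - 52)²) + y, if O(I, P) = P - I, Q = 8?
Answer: -3273721/3996 ≈ -819.25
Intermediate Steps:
w = 62 (w = 0 - (-144 - 1*(-82)) = 0 - (-144 + 82) = 0 - 1*(-62) = 0 + 62 = 62)
y = -3277/4 (y = (-73*89 - 57)/8 = (-6497 - 57)/8 = (⅛)*(-6554) = -3277/4 ≈ -819.25)
1/(w + (Q - 52)²) + y = 1/(62 + (8 - 52)²) - 3277/4 = 1/(62 + (-44)²) - 3277/4 = 1/(62 + 1936) - 3277/4 = 1/1998 - 3277/4 = -3273721/3996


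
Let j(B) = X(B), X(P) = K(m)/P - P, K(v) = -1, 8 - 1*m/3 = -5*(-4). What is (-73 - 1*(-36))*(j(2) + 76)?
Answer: -5439/2 ≈ -2719.5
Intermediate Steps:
m = -36 (m = 24 - (-15)*(-4) = 24 - 3*20 = 24 - 60 = -36)
X(P) = -P - 1/P (X(P) = -1/P - P = -P - 1/P)
j(B) = -B - 1/B
(-73 - 1*(-36))*(j(2) + 76) = (-73 - 1*(-36))*((-1*2 - 1/2) + 76) = (-73 + 36)*((-2 - 1*½) + 76) = -37*((-2 - ½) + 76) = -37*(-5/2 + 76) = -37*147/2 = -5439/2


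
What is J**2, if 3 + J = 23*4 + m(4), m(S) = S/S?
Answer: 8100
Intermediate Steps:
m(S) = 1
J = 90 (J = -3 + (23*4 + 1) = -3 + (92 + 1) = -3 + 93 = 90)
J**2 = 90**2 = 8100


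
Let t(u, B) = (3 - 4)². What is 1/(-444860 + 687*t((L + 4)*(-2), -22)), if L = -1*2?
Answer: -1/444173 ≈ -2.2514e-6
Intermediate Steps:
L = -2
t(u, B) = 1 (t(u, B) = (-1)² = 1)
1/(-444860 + 687*t((L + 4)*(-2), -22)) = 1/(-444860 + 687*1) = 1/(-444860 + 687) = 1/(-444173) = -1/444173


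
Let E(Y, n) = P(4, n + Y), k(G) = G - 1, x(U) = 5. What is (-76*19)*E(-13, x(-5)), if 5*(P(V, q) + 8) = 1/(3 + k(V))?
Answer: 172558/15 ≈ 11504.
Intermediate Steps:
k(G) = -1 + G
P(V, q) = -8 + 1/(5*(2 + V)) (P(V, q) = -8 + 1/(5*(3 + (-1 + V))) = -8 + 1/(5*(2 + V)))
E(Y, n) = -239/30 (E(Y, n) = (-79 - 40*4)/(5*(2 + 4)) = (1/5)*(-79 - 160)/6 = (1/5)*(1/6)*(-239) = -239/30)
(-76*19)*E(-13, x(-5)) = -76*19*(-239/30) = -1444*(-239/30) = 172558/15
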